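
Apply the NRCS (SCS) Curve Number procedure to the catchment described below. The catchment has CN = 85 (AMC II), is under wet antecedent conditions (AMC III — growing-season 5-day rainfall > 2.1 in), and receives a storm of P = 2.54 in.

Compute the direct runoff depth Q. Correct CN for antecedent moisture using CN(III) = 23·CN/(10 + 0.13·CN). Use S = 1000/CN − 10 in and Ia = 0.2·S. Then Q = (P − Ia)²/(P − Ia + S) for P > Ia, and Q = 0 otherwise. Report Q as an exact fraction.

Adjust CN=85 to AMC III: 23·85/(10 + 0.13·85) → 1955 ÷ (421/20) = 39100/421 ≈ 92.874
Retention S: 1000/CN − 10 with CN=92.874 → S = 300/391 ≈ 0.767 in
Ia = 0.2S: 0.2·0.767 = 0.153 in (exactly 60/391)
Since P=2.540 > Ia=0.153: effective rainfall P−Ia = 46657/19550 in
Q: (46657/19550)² ÷ (61657/19550) = 2176875649/1205394350 in (≈ 1.806 in)

Q = 2176875649/1205394350 in ≈ 1.806 in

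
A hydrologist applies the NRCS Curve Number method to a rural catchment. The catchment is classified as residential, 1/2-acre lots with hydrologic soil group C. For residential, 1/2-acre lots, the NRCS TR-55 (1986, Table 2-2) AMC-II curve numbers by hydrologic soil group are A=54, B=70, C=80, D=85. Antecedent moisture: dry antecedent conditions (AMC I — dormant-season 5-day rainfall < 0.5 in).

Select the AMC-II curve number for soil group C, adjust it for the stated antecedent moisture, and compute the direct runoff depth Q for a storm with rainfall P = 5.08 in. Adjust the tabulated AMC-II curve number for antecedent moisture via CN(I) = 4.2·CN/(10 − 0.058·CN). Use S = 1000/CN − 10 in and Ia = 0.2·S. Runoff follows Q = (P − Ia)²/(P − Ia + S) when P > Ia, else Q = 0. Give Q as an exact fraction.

NRCS table: residential, 1/2-acre lots, soil group C → CN(II) = 80
Dry (AMC I): CN(I) = 4.2·80/(10 − 0.058·80) = 336/(134/25) = 4200/67 ≈ 62.687
S = 1000/(4200/67) − 10 = 125/21 in ≈ 5.952 in
Initial abstraction Ia = S/5 = (125/21)/5 = 25/21 ≈ 1.190 in
Excess rainfall: 5.080 − 1.190 = 3.890 in; P > Ia so Q > 0
Q: (2042/525)² ÷ (5167/525) = 4169764/2712675 in (≈ 1.537 in)

Q = 4169764/2712675 in ≈ 1.537 in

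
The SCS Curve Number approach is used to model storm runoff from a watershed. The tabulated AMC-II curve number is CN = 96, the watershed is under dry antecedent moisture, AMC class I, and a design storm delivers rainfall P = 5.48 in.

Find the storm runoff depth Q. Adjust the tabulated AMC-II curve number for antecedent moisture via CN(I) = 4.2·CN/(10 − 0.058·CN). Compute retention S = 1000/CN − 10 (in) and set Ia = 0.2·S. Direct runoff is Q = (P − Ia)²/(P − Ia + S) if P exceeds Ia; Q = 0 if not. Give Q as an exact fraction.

Adjust CN=96 to AMC I: 4.2·96/(10 − 0.058·96) → (2016/5) ÷ (554/125) = 25200/277 ≈ 90.975
Max retention: S = 1000/(25200/277) − 10 = 125/126 in (≈ 0.992 in)
Initial abstraction Ia = S/5 = (125/126)/5 = 25/126 ≈ 0.198 in
P − Ia = 5.480 − 0.198 = 16637/3150 ≈ 5.282 in (> 0, runoff occurs)
Q: (16637/3150)² ÷ (9881/1575) = 276789769/62250300 in (≈ 4.446 in)

Q = 276789769/62250300 in ≈ 4.446 in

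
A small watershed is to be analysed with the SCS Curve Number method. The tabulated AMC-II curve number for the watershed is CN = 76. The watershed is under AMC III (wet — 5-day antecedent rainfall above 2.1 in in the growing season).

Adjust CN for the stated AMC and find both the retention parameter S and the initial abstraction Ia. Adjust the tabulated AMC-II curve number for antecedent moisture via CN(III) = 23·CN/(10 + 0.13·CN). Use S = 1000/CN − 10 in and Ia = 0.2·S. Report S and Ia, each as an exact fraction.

S = 600/437 in ≈ 1.373 in; Ia = 120/437 in ≈ 0.275 in

Wet (AMC III): CN(III) = 23·76/(10 + 0.13·76) = 1748/(497/25) = 43700/497 ≈ 87.928
S = 1000/(43700/497) − 10 = 600/437 in ≈ 1.373 in
Ia = 0.2S: 0.2·1.373 = 0.275 in (exactly 120/437)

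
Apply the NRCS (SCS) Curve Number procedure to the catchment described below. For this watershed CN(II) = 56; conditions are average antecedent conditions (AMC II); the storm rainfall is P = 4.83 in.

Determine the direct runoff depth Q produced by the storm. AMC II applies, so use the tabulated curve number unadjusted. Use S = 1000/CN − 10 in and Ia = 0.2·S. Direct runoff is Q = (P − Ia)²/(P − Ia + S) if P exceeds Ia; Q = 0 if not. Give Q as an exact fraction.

AMC II — tabulated CN = 56 applies directly.
S = 1000/56 − 10 = 55/7 in ≈ 7.857 in
Initial abstraction Ia = S/5 = (55/7)/5 = 11/7 ≈ 1.571 in
P − Ia = 4.830 − 1.571 = 2281/700 ≈ 3.259 in (> 0, runoff occurs)
Runoff Q = (P−Ia)²/(P−Ia+S) = (3.259)²/(3.259+7.857) = 5202961/5446700 ≈ 0.955 in

Q = 5202961/5446700 in ≈ 0.955 in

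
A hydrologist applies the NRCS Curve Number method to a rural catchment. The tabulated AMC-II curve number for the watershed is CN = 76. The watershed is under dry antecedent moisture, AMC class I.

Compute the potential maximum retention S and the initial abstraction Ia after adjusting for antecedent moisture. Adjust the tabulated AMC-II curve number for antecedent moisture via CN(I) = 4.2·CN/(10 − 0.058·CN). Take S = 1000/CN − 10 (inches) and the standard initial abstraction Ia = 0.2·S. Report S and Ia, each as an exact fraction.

Dry (AMC I): CN(I) = 4.2·76/(10 − 0.058·76) = (1596/5)/(699/125) = 13300/233 ≈ 57.082
Max retention: S = 1000/(13300/233) − 10 = 1000/133 in (≈ 7.519 in)
Initial abstraction Ia = S/5 = (1000/133)/5 = 200/133 ≈ 1.504 in

S = 1000/133 in ≈ 7.519 in; Ia = 200/133 in ≈ 1.504 in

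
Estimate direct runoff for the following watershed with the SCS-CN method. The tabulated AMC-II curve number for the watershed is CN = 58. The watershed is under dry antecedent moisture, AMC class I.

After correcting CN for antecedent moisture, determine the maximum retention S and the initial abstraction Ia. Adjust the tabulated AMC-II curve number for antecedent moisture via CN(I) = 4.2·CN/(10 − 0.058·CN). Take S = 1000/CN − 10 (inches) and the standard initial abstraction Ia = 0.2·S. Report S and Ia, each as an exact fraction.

S = 500/29 in ≈ 17.241 in; Ia = 100/29 in ≈ 3.448 in

Adjust CN=58 to AMC I: 4.2·58/(10 − 0.058·58) → (1218/5) ÷ (1659/250) = 2900/79 ≈ 36.709
S = 1000/(2900/79) − 10 = 500/29 in ≈ 17.241 in
Ia = 0.2·(500/29) = 100/29 in ≈ 3.448 in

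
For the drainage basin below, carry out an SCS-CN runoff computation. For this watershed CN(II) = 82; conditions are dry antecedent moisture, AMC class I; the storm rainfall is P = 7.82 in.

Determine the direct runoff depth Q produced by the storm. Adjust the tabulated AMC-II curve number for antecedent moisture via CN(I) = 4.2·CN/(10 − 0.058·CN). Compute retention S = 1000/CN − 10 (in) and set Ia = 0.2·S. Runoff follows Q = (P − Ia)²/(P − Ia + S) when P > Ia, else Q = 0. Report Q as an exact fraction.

CN(I) from CN(II)=82: (4.2·82)/(10 − 0.058·82) = 28700/437 ≈ 65.675
S = 1000/(28700/437) − 10 = 1500/287 in ≈ 5.226 in
Ia = 0.2·(1500/287) = 300/287 in ≈ 1.045 in
Excess rainfall: 7.820 − 1.045 = 6.775 in; P > Ia so Q > 0
Q: (97217/14350)² ÷ (172217/14350) = 9451145089/2471313950 in (≈ 3.824 in)

Q = 9451145089/2471313950 in ≈ 3.824 in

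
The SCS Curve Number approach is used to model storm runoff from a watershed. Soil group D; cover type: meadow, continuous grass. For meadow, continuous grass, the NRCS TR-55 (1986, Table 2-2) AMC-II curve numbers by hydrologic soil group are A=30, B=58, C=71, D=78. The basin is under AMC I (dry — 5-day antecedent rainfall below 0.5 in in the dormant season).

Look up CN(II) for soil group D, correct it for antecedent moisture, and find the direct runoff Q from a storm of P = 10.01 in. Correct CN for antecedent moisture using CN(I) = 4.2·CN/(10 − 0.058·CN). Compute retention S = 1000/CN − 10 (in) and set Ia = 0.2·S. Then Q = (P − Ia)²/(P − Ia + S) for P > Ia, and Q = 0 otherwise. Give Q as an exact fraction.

NRCS table: meadow, continuous grass, soil group D → CN(II) = 78
Dry (AMC I): CN(I) = 4.2·78/(10 − 0.058·78) = (1638/5)/(1369/250) = 81900/1369 ≈ 59.825
Max retention: S = 1000/(81900/1369) − 10 = 5500/819 in (≈ 6.716 in)
Ia = 0.2S: 0.2·6.716 = 1.343 in (exactly 1100/819)
Excess rainfall: 10.010 − 1.343 = 8.667 in; P > Ia so Q > 0
Q = (709819/81900)²/((709819/81900) + 5500/819) = (503843012761/6707610000)/(1259819/81900) = 45803910251/9379925100 in ≈ 4.883 in

Q = 45803910251/9379925100 in ≈ 4.883 in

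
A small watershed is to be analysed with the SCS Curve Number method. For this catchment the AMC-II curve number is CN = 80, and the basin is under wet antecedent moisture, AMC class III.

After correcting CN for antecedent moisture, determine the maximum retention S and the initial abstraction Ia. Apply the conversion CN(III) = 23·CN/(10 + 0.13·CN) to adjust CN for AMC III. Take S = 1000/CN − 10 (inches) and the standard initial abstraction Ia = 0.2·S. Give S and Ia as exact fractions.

CN(III) from CN(II)=80: (23·80)/(10 + 0.13·80) = 4600/51 ≈ 90.196
Max retention: S = 1000/(4600/51) − 10 = 25/23 in (≈ 1.087 in)
Ia = 0.2·(25/23) = 5/23 in ≈ 0.217 in

S = 25/23 in ≈ 1.087 in; Ia = 5/23 in ≈ 0.217 in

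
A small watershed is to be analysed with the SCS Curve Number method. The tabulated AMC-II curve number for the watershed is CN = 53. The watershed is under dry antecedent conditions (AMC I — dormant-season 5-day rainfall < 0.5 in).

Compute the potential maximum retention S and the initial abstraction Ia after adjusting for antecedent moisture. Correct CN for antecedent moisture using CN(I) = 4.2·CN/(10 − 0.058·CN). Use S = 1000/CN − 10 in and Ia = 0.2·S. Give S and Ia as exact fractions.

S = 23500/1113 in ≈ 21.114 in; Ia = 4700/1113 in ≈ 4.223 in

Dry (AMC I): CN(I) = 4.2·53/(10 − 0.058·53) = (1113/5)/(3463/500) = 111300/3463 ≈ 32.140
S = 1000/(111300/3463) − 10 = 23500/1113 in ≈ 21.114 in
Initial abstraction Ia = S/5 = (23500/1113)/5 = 4700/1113 ≈ 4.223 in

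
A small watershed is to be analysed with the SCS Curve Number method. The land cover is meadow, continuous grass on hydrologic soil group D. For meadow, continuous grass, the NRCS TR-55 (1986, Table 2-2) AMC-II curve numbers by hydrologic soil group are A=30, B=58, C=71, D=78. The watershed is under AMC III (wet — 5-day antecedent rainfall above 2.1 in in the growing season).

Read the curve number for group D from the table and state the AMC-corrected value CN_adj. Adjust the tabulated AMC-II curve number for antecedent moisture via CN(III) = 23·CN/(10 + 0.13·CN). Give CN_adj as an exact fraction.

CN_adj = 89700/1007 ≈ 89.076

NRCS table: meadow, continuous grass, soil group D → CN(II) = 78
CN(III) from CN(II)=78: (23·78)/(10 + 0.13·78) = 89700/1007 ≈ 89.076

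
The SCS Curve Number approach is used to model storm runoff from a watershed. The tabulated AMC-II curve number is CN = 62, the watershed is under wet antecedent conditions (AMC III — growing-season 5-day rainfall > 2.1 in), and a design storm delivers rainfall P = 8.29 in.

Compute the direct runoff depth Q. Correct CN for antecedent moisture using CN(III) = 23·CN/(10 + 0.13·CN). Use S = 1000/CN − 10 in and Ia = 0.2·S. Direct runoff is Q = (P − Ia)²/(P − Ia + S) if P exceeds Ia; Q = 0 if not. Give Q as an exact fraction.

CN(III) from CN(II)=62: (23·62)/(10 + 0.13·62) = 71300/903 ≈ 78.959
Max retention: S = 1000/(71300/903) − 10 = 1900/713 in (≈ 2.665 in)
Ia = 0.2S: 0.2·2.665 = 0.533 in (exactly 380/713)
Since P=8.290 > Ia=0.533: effective rainfall P−Ia = 553077/71300 in
Q: (553077/71300)² ÷ (743077/71300) = 305894167929/52981390100 in (≈ 5.774 in)

Q = 305894167929/52981390100 in ≈ 5.774 in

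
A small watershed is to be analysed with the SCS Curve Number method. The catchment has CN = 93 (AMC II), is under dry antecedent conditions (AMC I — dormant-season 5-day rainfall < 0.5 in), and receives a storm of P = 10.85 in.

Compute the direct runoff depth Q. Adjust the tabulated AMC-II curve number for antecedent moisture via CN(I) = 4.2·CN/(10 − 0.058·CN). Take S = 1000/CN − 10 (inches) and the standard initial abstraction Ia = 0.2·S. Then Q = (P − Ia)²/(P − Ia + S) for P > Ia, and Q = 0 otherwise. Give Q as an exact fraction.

Q = 3427282849/382469940 in ≈ 8.961 in

Dry (AMC I): CN(I) = 4.2·93/(10 − 0.058·93) = (1953/5)/(2303/500) = 27900/329 ≈ 84.802
Max retention: S = 1000/(27900/329) − 10 = 500/279 in (≈ 1.792 in)
Initial abstraction Ia = S/5 = (500/279)/5 = 100/279 ≈ 0.358 in
Excess rainfall: 10.850 − 0.358 = 10.492 in; P > Ia so Q > 0
Q: (58543/5580)² ÷ (68543/5580) = 3427282849/382469940 in (≈ 8.961 in)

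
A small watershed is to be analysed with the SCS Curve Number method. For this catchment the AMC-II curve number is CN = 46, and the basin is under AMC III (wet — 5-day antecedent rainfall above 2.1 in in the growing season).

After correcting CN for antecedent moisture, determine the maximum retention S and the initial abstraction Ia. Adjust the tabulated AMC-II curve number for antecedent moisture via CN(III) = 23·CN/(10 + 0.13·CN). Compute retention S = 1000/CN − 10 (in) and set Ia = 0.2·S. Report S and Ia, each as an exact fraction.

Wet (AMC III): CN(III) = 23·46/(10 + 0.13·46) = 1058/(799/50) = 52900/799 ≈ 66.208
Max retention: S = 1000/(52900/799) − 10 = 2700/529 in (≈ 5.104 in)
Ia = 0.2S: 0.2·5.104 = 1.021 in (exactly 540/529)

S = 2700/529 in ≈ 5.104 in; Ia = 540/529 in ≈ 1.021 in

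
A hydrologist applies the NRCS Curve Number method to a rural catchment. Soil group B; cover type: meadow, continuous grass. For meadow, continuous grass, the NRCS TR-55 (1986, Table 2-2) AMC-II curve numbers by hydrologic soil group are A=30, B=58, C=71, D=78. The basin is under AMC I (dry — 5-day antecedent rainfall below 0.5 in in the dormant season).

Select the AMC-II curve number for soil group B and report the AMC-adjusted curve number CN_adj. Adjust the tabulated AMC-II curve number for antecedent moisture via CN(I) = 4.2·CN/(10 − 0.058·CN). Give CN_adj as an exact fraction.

CN_adj = 2900/79 ≈ 36.709

NRCS table: meadow, continuous grass, soil group B → CN(II) = 58
Dry (AMC I): CN(I) = 4.2·58/(10 − 0.058·58) = (1218/5)/(1659/250) = 2900/79 ≈ 36.709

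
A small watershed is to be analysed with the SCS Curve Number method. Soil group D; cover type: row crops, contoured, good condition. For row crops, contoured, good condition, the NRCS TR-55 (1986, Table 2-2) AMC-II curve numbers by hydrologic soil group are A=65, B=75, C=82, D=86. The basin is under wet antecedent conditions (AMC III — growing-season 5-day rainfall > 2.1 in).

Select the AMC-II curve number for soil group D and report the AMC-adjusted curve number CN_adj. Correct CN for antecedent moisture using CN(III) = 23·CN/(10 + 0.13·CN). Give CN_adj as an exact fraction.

CN_adj = 98900/1059 ≈ 93.390

NRCS table: row crops, contoured, good condition, soil group D → CN(II) = 86
CN(III) from CN(II)=86: (23·86)/(10 + 0.13·86) = 98900/1059 ≈ 93.390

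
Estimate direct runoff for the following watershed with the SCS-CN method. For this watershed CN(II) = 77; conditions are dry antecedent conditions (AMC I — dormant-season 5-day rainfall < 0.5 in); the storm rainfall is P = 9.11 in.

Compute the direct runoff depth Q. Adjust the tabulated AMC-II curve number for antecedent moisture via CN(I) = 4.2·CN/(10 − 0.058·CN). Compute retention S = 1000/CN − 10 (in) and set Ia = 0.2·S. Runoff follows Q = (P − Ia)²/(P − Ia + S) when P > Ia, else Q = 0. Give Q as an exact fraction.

Q = 1545265289569/386962167900 in ≈ 3.993 in

Dry (AMC I): CN(I) = 4.2·77/(10 − 0.058·77) = (1617/5)/(2767/500) = 161700/2767 ≈ 58.439
S = 1000/(161700/2767) − 10 = 11500/1617 in ≈ 7.112 in
Ia = 0.2S: 0.2·7.112 = 1.422 in (exactly 2300/1617)
Excess rainfall: 9.110 − 1.422 = 7.688 in; P > Ia so Q > 0
Q: (1243087/161700)² ÷ (2393087/161700) = 1545265289569/386962167900 in (≈ 3.993 in)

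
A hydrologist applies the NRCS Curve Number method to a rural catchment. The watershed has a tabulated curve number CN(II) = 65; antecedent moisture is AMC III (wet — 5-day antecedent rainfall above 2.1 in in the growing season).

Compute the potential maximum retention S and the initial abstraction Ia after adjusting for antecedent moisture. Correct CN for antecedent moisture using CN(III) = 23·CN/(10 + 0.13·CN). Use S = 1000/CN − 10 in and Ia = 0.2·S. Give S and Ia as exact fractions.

S = 700/299 in ≈ 2.341 in; Ia = 140/299 in ≈ 0.468 in

Wet (AMC III): CN(III) = 23·65/(10 + 0.13·65) = 1495/(369/20) = 29900/369 ≈ 81.030
S = 1000/(29900/369) − 10 = 700/299 in ≈ 2.341 in
Ia = 0.2·(700/299) = 140/299 in ≈ 0.468 in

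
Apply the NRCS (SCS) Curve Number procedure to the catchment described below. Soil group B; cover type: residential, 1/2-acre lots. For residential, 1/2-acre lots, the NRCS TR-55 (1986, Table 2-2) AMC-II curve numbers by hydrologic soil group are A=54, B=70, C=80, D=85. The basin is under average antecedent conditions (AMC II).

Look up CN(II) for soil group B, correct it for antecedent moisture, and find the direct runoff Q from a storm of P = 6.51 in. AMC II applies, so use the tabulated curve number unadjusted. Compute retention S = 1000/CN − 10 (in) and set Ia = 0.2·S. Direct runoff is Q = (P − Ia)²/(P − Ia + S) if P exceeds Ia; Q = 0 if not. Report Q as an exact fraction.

Q = 1739761/541100 in ≈ 3.215 in

NRCS table: residential, 1/2-acre lots, soil group B → CN(II) = 70
Average conditions: CN = 70 (no AMC adjustment).
Retention S: 1000/CN − 10 with CN=70.000 → S = 30/7 ≈ 4.286 in
Ia = 0.2S: 0.2·4.286 = 0.857 in (exactly 6/7)
P − Ia = 6.510 − 0.857 = 3957/700 ≈ 5.653 in (> 0, runoff occurs)
Runoff Q = (P−Ia)²/(P−Ia+S) = (5.653)²/(5.653+4.286) = 1739761/541100 ≈ 3.215 in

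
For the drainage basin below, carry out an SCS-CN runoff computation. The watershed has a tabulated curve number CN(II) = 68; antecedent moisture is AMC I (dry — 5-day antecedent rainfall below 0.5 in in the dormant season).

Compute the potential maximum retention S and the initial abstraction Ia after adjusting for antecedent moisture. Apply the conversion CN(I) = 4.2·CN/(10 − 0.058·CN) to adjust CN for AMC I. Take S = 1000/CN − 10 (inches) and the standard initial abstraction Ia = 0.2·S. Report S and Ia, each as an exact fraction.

Adjust CN=68 to AMC I: 4.2·68/(10 − 0.058·68) → (1428/5) ÷ (757/125) = 35700/757 ≈ 47.160
S = 1000/(35700/757) − 10 = 4000/357 in ≈ 11.204 in
Ia = 0.2·(4000/357) = 800/357 in ≈ 2.241 in

S = 4000/357 in ≈ 11.204 in; Ia = 800/357 in ≈ 2.241 in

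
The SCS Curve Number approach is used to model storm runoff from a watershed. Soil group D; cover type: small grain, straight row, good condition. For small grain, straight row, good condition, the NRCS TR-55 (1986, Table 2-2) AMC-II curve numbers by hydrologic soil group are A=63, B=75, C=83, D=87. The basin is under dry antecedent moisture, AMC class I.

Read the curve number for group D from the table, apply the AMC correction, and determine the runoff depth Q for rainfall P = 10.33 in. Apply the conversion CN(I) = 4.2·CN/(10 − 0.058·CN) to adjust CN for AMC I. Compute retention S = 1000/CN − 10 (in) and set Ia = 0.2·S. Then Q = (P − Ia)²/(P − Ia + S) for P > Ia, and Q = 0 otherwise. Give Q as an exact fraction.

NRCS table: small grain, straight row, good condition, soil group D → CN(II) = 87
Dry (AMC I): CN(I) = 4.2·87/(10 − 0.058·87) = (1827/5)/(2477/500) = 182700/2477 ≈ 73.759
Retention S: 1000/CN − 10 with CN=73.759 → S = 6500/1827 ≈ 3.558 in
Ia = 0.2·(6500/1827) = 1300/1827 in ≈ 0.712 in
Excess rainfall: 10.330 − 0.712 = 9.618 in; P > Ia so Q > 0
Q: (1757291/182700)² ÷ (2407291/182700) = 3088071658681/439812065700 in (≈ 7.021 in)

Q = 3088071658681/439812065700 in ≈ 7.021 in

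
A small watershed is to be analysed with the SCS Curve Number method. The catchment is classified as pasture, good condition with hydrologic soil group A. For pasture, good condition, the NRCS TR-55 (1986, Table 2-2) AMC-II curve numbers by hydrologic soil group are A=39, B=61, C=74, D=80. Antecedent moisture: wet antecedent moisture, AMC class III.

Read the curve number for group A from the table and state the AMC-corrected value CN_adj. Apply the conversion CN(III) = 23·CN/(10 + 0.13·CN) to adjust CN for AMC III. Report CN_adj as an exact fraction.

CN_adj = 89700/1507 ≈ 59.522

NRCS table: pasture, good condition, soil group A → CN(II) = 39
Wet (AMC III): CN(III) = 23·39/(10 + 0.13·39) = 897/(1507/100) = 89700/1507 ≈ 59.522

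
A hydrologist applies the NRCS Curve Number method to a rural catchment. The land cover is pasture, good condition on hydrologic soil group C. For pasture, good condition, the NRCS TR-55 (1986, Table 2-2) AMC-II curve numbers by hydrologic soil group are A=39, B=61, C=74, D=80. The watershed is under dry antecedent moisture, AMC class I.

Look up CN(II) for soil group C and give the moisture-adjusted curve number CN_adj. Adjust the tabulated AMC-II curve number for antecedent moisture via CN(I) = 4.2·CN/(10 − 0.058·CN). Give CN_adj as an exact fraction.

CN_adj = 77700/1427 ≈ 54.450

NRCS table: pasture, good condition, soil group C → CN(II) = 74
CN(I) from CN(II)=74: (4.2·74)/(10 − 0.058·74) = 77700/1427 ≈ 54.450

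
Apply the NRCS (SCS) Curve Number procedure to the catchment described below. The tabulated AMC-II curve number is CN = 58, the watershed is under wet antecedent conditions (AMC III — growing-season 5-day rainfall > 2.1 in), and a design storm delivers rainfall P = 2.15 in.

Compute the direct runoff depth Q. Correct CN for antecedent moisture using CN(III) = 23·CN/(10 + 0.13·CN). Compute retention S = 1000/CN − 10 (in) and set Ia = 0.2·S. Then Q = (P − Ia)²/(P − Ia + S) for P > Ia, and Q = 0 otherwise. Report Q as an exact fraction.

Q = 411318961/830828540 in ≈ 0.495 in

Adjust CN=58 to AMC III: 23·58/(10 + 0.13·58) → 1334 ÷ (877/50) = 66700/877 ≈ 76.055
S = 1000/(66700/877) − 10 = 2100/667 in ≈ 3.148 in
Ia = 0.2S: 0.2·3.148 = 0.630 in (exactly 420/667)
Excess rainfall: 2.150 − 0.630 = 1.520 in; P > Ia so Q > 0
Q = (20281/13340)²/((20281/13340) + 2100/667) = (411318961/177955600)/(62281/13340) = 411318961/830828540 in ≈ 0.495 in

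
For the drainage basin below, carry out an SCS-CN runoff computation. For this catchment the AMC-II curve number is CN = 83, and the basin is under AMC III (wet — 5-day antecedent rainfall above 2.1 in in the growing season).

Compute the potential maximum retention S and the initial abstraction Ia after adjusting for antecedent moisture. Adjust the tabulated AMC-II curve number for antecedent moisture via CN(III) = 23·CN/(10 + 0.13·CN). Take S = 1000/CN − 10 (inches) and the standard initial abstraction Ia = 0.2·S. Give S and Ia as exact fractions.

S = 1700/1909 in ≈ 0.891 in; Ia = 340/1909 in ≈ 0.178 in

Adjust CN=83 to AMC III: 23·83/(10 + 0.13·83) → 1909 ÷ (2079/100) = 190900/2079 ≈ 91.823
Retention S: 1000/CN − 10 with CN=91.823 → S = 1700/1909 ≈ 0.891 in
Ia = 0.2S: 0.2·0.891 = 0.178 in (exactly 340/1909)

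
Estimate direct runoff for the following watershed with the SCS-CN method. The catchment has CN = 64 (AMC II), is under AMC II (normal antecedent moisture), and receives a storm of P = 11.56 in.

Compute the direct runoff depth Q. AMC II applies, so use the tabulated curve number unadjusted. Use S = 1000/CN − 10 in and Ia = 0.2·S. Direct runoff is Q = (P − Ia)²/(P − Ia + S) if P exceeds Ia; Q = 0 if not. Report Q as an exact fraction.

Average conditions: CN = 64 (no AMC adjustment).
S = 1000/64 − 10 = 45/8 in ≈ 5.625 in
Ia = 0.2·(45/8) = 9/8 in ≈ 1.125 in
P − Ia = 11.560 − 1.125 = 2087/200 ≈ 10.435 in (> 0, runoff occurs)
Runoff Q = (P−Ia)²/(P−Ia+S) = (10.435)²/(10.435+5.625) = 4355569/642400 ≈ 6.780 in

Q = 4355569/642400 in ≈ 6.780 in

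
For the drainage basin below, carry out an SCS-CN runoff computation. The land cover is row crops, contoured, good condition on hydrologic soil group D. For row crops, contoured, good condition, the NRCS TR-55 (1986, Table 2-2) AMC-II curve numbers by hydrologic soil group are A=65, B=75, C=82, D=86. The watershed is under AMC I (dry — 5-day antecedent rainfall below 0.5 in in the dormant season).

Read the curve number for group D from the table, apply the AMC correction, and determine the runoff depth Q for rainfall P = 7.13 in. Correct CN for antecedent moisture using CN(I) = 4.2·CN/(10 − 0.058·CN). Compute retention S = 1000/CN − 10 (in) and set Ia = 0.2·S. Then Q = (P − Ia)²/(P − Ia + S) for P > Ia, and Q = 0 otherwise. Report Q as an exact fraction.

NRCS table: row crops, contoured, good condition, soil group D → CN(II) = 86
Dry (AMC I): CN(I) = 4.2·86/(10 − 0.058·86) = (1806/5)/(1253/250) = 12900/179 ≈ 72.067
Max retention: S = 1000/(12900/179) − 10 = 500/129 in (≈ 3.876 in)
Ia = 0.2S: 0.2·3.876 = 0.775 in (exactly 100/129)
Excess rainfall: 7.130 − 0.775 = 6.355 in; P > Ia so Q > 0
Runoff Q = (P−Ia)²/(P−Ia+S) = (6.355)²/(6.355+3.876) = 6720228529/1702503300 ≈ 3.947 in

Q = 6720228529/1702503300 in ≈ 3.947 in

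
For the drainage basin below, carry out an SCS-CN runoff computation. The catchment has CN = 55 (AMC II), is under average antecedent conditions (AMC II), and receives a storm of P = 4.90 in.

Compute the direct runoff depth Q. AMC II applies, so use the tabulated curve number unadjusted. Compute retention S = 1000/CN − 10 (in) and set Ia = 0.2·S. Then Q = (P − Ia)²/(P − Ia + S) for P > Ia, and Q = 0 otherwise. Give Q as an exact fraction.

AMC II — tabulated CN = 55 applies directly.
Max retention: S = 1000/55 − 10 = 90/11 in (≈ 8.182 in)
Initial abstraction Ia = S/5 = (90/11)/5 = 18/11 ≈ 1.636 in
P − Ia = 4.900 − 1.636 = 359/110 ≈ 3.264 in (> 0, runoff occurs)
Q = (359/110)²/((359/110) + 90/11) = (128881/12100)/(1259/110) = 128881/138490 in ≈ 0.931 in

Q = 128881/138490 in ≈ 0.931 in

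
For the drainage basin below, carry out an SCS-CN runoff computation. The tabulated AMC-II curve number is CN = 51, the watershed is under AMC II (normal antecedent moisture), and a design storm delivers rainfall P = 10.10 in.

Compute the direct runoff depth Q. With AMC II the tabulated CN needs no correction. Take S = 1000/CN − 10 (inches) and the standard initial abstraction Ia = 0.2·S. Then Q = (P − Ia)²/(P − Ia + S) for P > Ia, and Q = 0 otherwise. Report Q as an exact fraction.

Q = 17397241/4626210 in ≈ 3.761 in

CN(II) = 51; AMC II needs no correction.
Max retention: S = 1000/51 − 10 = 490/51 in (≈ 9.608 in)
Ia = 0.2·(490/51) = 98/51 in ≈ 1.922 in
P − Ia = 10.100 − 1.922 = 4171/510 ≈ 8.178 in (> 0, runoff occurs)
Q = (4171/510)²/((4171/510) + 490/51) = (17397241/260100)/(9071/510) = 17397241/4626210 in ≈ 3.761 in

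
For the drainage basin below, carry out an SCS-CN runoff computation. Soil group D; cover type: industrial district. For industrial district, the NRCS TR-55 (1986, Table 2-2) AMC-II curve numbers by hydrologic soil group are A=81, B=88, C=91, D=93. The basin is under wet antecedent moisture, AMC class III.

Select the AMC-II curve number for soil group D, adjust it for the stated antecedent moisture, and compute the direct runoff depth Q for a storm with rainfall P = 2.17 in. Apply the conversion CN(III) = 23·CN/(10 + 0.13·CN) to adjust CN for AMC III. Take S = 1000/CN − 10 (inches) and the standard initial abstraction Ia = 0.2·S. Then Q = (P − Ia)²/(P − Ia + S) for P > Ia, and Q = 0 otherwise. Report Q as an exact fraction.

Q = 28949532367/15894695100 in ≈ 1.821 in

NRCS table: industrial district, soil group D → CN(II) = 93
Wet (AMC III): CN(III) = 23·93/(10 + 0.13·93) = 2139/(2209/100) = 213900/2209 ≈ 96.831
S = 1000/(213900/2209) − 10 = 700/2139 in ≈ 0.327 in
Initial abstraction Ia = S/5 = (700/2139)/5 = 140/2139 ≈ 0.065 in
Excess rainfall: 2.170 − 0.065 = 2.105 in; P > Ia so Q > 0
Runoff Q = (P−Ia)²/(P−Ia+S) = (2.105)²/(2.105+0.327) = 28949532367/15894695100 ≈ 1.821 in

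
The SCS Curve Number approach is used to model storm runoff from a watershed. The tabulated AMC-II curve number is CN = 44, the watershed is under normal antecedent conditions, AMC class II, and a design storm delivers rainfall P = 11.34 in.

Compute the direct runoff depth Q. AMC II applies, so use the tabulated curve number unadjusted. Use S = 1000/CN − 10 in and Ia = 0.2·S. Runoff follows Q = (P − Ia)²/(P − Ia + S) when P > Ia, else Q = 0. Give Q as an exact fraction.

Average conditions: CN = 44 (no AMC adjustment).
S = 1000/44 − 10 = 140/11 in ≈ 12.727 in
Initial abstraction Ia = S/5 = (140/11)/5 = 28/11 ≈ 2.545 in
Excess rainfall: 11.340 − 2.545 = 8.795 in; P > Ia so Q > 0
Q = (4837/550)²/((4837/550) + 140/11) = (23396569/302500)/(11837/550) = 3342367/930050 in ≈ 3.594 in

Q = 3342367/930050 in ≈ 3.594 in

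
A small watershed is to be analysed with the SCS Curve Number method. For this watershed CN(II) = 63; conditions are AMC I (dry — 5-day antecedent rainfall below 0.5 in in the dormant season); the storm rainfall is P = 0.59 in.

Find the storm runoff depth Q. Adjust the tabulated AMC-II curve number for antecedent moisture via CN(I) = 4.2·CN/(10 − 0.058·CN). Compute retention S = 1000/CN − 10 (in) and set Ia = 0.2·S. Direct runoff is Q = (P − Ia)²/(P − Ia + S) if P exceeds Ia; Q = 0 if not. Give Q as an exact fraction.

CN(I) from CN(II)=63: (4.2·63)/(10 − 0.058·63) = 132300/3173 ≈ 41.696
Retention S: 1000/CN − 10 with CN=41.696 → S = 18500/1323 ≈ 13.983 in
Initial abstraction Ia = S/5 = (18500/1323)/5 = 3700/1323 ≈ 2.797 in
P = 0.590 ≤ Ia = 2.797 in: entire storm abstracted, Q = 0.

Q = 0 in ≈ 0.000 in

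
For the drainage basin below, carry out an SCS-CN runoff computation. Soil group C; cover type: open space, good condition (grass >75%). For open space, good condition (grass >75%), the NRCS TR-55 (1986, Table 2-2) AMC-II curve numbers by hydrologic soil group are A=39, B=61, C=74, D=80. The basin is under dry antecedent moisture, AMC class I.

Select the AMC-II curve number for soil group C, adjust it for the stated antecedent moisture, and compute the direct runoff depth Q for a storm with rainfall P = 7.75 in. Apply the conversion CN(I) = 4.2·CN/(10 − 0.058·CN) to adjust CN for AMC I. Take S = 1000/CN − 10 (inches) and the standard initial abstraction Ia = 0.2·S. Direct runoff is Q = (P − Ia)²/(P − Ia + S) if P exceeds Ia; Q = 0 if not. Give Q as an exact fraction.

NRCS table: open space, good condition (grass >75%), soil group C → CN(II) = 74
Adjust CN=74 to AMC I: 4.2·74/(10 − 0.058·74) → (1554/5) ÷ (1427/250) = 77700/1427 ≈ 54.450
Retention S: 1000/CN − 10 with CN=54.450 → S = 6500/777 ≈ 8.366 in
Ia = 0.2S: 0.2·8.366 = 1.673 in (exactly 1300/777)
P − Ia = 7.750 − 1.673 = 18887/3108 ≈ 6.077 in (> 0, runoff occurs)
Runoff Q = (P−Ia)²/(P−Ia+S) = (6.077)²/(6.077+8.366) = 356718769/139508796 ≈ 2.557 in

Q = 356718769/139508796 in ≈ 2.557 in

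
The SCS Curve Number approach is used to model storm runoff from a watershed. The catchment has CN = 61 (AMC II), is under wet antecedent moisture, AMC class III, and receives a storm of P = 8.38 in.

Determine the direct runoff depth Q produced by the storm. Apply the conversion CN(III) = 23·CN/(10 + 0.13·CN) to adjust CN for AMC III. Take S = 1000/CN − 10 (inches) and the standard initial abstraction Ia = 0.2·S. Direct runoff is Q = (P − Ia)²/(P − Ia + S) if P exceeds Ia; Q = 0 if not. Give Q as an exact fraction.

Adjust CN=61 to AMC III: 23·61/(10 + 0.13·61) → 1403 ÷ (1793/100) = 140300/1793 ≈ 78.249
S = 1000/(140300/1793) − 10 = 3900/1403 in ≈ 2.780 in
Initial abstraction Ia = S/5 = (3900/1403)/5 = 780/1403 ≈ 0.556 in
Since P=8.380 > Ia=0.556: effective rainfall P−Ia = 548857/70150 in
Runoff Q = (P−Ia)²/(P−Ia+S) = (7.824)²/(7.824+2.780) = 301244006449/52181568550 ≈ 5.773 in

Q = 301244006449/52181568550 in ≈ 5.773 in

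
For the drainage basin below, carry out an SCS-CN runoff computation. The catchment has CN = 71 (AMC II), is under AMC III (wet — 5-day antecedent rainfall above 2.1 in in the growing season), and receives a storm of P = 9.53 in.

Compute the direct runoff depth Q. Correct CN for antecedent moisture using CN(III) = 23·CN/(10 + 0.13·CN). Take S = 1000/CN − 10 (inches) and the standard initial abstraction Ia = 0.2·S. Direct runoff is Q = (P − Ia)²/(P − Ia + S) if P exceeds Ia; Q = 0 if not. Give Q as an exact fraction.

Wet (AMC III): CN(III) = 23·71/(10 + 0.13·71) = 1633/(1923/100) = 163300/1923 ≈ 84.919
Retention S: 1000/CN − 10 with CN=84.919 → S = 2900/1633 ≈ 1.776 in
Ia = 0.2·(2900/1633) = 580/1633 in ≈ 0.355 in
Since P=9.530 > Ia=0.355: effective rainfall P−Ia = 1498249/163300 in
Q = (1498249/163300)²/((1498249/163300) + 2900/1633) = (2244750066001/26666890000)/(1788249/163300) = 2244750066001/292021061700 in ≈ 7.687 in

Q = 2244750066001/292021061700 in ≈ 7.687 in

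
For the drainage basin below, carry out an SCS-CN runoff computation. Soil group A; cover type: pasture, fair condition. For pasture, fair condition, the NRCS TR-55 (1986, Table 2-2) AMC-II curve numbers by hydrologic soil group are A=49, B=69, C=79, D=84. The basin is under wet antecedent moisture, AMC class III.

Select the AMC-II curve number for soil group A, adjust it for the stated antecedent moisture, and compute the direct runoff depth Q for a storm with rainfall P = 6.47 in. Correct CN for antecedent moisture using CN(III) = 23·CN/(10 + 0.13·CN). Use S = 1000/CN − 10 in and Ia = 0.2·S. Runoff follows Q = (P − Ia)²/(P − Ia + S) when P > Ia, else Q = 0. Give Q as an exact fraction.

Q = 393340954561/128158946300 in ≈ 3.069 in

NRCS table: pasture, fair condition, soil group A → CN(II) = 49
Adjust CN=49 to AMC III: 23·49/(10 + 0.13·49) → 1127 ÷ (1637/100) = 112700/1637 ≈ 68.845
S = 1000/(112700/1637) − 10 = 5100/1127 in ≈ 4.525 in
Initial abstraction Ia = S/5 = (5100/1127)/5 = 1020/1127 ≈ 0.905 in
P − Ia = 6.470 − 0.905 = 627169/112700 ≈ 5.565 in (> 0, runoff occurs)
Runoff Q = (P−Ia)²/(P−Ia+S) = (5.565)²/(5.565+4.525) = 393340954561/128158946300 ≈ 3.069 in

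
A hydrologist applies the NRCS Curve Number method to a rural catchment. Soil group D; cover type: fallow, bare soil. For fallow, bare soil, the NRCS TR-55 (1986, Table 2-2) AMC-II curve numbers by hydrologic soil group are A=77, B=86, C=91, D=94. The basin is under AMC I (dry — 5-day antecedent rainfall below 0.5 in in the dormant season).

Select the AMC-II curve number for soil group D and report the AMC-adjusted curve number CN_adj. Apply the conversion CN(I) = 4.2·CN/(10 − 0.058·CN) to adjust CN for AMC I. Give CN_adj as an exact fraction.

NRCS table: fallow, bare soil, soil group D → CN(II) = 94
CN(I) from CN(II)=94: (4.2·94)/(10 − 0.058·94) = 32900/379 ≈ 86.807

CN_adj = 32900/379 ≈ 86.807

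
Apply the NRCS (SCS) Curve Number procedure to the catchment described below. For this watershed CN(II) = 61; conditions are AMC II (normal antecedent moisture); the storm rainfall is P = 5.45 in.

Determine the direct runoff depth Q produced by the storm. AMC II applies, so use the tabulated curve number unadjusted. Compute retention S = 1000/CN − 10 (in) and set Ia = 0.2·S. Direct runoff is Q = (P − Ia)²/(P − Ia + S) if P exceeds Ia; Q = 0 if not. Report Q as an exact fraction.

Average conditions: CN = 61 (no AMC adjustment).
Max retention: S = 1000/61 − 10 = 390/61 in (≈ 6.393 in)
Ia = 0.2·(390/61) = 78/61 in ≈ 1.279 in
Since P=5.450 > Ia=1.279: effective rainfall P−Ia = 5089/1220 in
Q = (5089/1220)²/((5089/1220) + 390/61) = (25897921/1488400)/(12889/1220) = 25897921/15724580 in ≈ 1.647 in

Q = 25897921/15724580 in ≈ 1.647 in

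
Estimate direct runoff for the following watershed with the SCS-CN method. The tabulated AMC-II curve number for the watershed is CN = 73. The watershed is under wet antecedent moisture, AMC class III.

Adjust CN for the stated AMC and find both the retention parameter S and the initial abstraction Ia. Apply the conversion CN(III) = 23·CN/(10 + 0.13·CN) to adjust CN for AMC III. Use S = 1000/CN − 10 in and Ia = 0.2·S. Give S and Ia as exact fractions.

Adjust CN=73 to AMC III: 23·73/(10 + 0.13·73) → 1679 ÷ (1949/100) = 167900/1949 ≈ 86.147
Retention S: 1000/CN − 10 with CN=86.147 → S = 2700/1679 ≈ 1.608 in
Ia = 0.2·(2700/1679) = 540/1679 in ≈ 0.322 in

S = 2700/1679 in ≈ 1.608 in; Ia = 540/1679 in ≈ 0.322 in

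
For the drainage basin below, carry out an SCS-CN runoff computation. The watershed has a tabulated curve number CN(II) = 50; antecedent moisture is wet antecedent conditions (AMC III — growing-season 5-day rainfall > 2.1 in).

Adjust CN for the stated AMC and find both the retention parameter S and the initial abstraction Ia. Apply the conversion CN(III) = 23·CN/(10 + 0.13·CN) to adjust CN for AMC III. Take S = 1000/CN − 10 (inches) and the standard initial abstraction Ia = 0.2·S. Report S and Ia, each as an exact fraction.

S = 100/23 in ≈ 4.348 in; Ia = 20/23 in ≈ 0.870 in

Adjust CN=50 to AMC III: 23·50/(10 + 0.13·50) → 1150 ÷ (33/2) = 2300/33 ≈ 69.697
Retention S: 1000/CN − 10 with CN=69.697 → S = 100/23 ≈ 4.348 in
Ia = 0.2·(100/23) = 20/23 in ≈ 0.870 in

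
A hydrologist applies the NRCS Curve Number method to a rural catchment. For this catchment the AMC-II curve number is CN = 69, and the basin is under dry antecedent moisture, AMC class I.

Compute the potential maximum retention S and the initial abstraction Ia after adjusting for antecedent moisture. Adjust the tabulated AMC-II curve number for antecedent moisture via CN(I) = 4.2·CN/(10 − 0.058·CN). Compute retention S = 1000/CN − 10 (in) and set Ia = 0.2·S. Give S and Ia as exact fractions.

Dry (AMC I): CN(I) = 4.2·69/(10 − 0.058·69) = (1449/5)/(2999/500) = 144900/2999 ≈ 48.316
Max retention: S = 1000/(144900/2999) − 10 = 15500/1449 in (≈ 10.697 in)
Initial abstraction Ia = S/5 = (15500/1449)/5 = 3100/1449 ≈ 2.139 in

S = 15500/1449 in ≈ 10.697 in; Ia = 3100/1449 in ≈ 2.139 in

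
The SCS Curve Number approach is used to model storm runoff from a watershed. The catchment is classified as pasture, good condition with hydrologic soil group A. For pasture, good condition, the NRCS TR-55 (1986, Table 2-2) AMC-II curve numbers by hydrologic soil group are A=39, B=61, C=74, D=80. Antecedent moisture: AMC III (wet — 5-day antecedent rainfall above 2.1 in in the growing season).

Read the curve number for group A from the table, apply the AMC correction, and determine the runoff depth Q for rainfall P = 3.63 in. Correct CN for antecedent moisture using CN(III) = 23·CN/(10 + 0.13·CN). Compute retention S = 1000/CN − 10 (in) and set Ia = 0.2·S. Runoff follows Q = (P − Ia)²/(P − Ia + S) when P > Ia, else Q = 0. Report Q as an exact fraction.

NRCS table: pasture, good condition, soil group A → CN(II) = 39
Adjust CN=39 to AMC III: 23·39/(10 + 0.13·39) → 897 ÷ (1507/100) = 89700/1507 ≈ 59.522
S = 1000/(89700/1507) − 10 = 6100/897 in ≈ 6.800 in
Ia = 0.2·(6100/897) = 1220/897 in ≈ 1.360 in
Excess rainfall: 3.630 − 1.360 = 2.270 in; P > Ia so Q > 0
Q = (203611/89700)²/((203611/89700) + 6100/897) = (41457439321/8046090000)/(813611/89700) = 41457439321/72980906700 in ≈ 0.568 in

Q = 41457439321/72980906700 in ≈ 0.568 in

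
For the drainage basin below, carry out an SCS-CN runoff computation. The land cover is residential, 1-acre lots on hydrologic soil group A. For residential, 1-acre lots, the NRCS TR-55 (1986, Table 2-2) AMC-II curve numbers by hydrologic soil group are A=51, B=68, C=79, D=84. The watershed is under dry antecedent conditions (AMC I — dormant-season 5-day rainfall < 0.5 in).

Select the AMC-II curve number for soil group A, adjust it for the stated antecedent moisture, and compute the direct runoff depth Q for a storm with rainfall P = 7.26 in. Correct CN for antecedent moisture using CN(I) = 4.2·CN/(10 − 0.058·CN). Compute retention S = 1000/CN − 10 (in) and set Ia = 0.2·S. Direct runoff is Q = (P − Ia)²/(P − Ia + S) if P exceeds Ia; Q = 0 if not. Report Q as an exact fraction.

NRCS table: residential, 1-acre lots, soil group A → CN(II) = 51
Adjust CN=51 to AMC I: 4.2·51/(10 − 0.058·51) → (1071/5) ÷ (3521/500) = 15300/503 ≈ 30.417
S = 1000/(15300/503) − 10 = 3500/153 in ≈ 22.876 in
Initial abstraction Ia = S/5 = (3500/153)/5 = 700/153 ≈ 4.575 in
Since P=7.260 > Ia=4.575: effective rainfall P−Ia = 20539/7650 in
Runoff Q = (P−Ia)²/(P−Ia+S) = (2.685)²/(2.685+22.876) = 421850521/1495873350 ≈ 0.282 in

Q = 421850521/1495873350 in ≈ 0.282 in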